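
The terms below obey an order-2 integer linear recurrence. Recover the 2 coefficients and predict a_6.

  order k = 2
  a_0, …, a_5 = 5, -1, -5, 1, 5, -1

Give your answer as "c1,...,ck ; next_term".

0,-1 ; -5

  a_2 = 0·-1 + -1·5 = -5
  a_3 = 0·-5 + -1·-1 = 1
  a_4 = 0·1 + -1·-5 = 5
  a_5 = 0·5 + -1·1 = -1
  a_6 = 0·-1 + -1·5 = -5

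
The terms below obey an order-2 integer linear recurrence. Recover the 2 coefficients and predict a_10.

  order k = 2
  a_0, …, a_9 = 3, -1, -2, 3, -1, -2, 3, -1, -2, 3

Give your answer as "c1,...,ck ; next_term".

-1,-1 ; -1

  a_2 = -1·-1 + -1·3 = -2
  a_3 = -1·-2 + -1·-1 = 3
  a_4 = -1·3 + -1·-2 = -1
  a_5 = -1·-1 + -1·3 = -2
  a_6 = -1·-2 + -1·-1 = 3
  a_7 = -1·3 + -1·-2 = -1
  a_8 = -1·-1 + -1·3 = -2
  a_9 = -1·-2 + -1·-1 = 3
  a_10 = -1·3 + -1·-2 = -1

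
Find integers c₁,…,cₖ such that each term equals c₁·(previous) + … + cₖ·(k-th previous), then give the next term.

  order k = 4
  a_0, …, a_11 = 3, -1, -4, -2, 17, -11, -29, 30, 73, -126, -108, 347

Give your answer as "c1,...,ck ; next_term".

  a_4 = -1·-2 + -2·-4 + -1·-1 + 2·3 = 17
  a_5 = -1·17 + -2·-2 + -1·-4 + 2·-1 = -11
  a_6 = -1·-11 + -2·17 + -1·-2 + 2·-4 = -29
  a_7 = -1·-29 + -2·-11 + -1·17 + 2·-2 = 30
  a_8 = -1·30 + -2·-29 + -1·-11 + 2·17 = 73
  a_9 = -1·73 + -2·30 + -1·-29 + 2·-11 = -126
  a_10 = -1·-126 + -2·73 + -1·30 + 2·-29 = -108
  a_11 = -1·-108 + -2·-126 + -1·73 + 2·30 = 347
  a_12 = -1·347 + -2·-108 + -1·-126 + 2·73 = 141

-1,-2,-1,2 ; 141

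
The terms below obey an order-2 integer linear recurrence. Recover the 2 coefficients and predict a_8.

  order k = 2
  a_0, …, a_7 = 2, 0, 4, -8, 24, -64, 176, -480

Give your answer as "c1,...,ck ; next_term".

-2,2 ; 1312

  a_2 = -2·0 + 2·2 = 4
  a_3 = -2·4 + 2·0 = -8
  a_4 = -2·-8 + 2·4 = 24
  a_5 = -2·24 + 2·-8 = -64
  a_6 = -2·-64 + 2·24 = 176
  a_7 = -2·176 + 2·-64 = -480
  a_8 = -2·-480 + 2·176 = 1312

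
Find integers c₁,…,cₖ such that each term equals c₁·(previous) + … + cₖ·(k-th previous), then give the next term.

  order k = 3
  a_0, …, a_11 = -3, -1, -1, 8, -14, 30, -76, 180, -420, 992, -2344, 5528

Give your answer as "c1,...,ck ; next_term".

-2,0,-2 ; -13040

  a_3 = -2·-1 + 0·-1 + -2·-3 = 8
  a_4 = -2·8 + 0·-1 + -2·-1 = -14
  a_5 = -2·-14 + 0·8 + -2·-1 = 30
  a_6 = -2·30 + 0·-14 + -2·8 = -76
  a_7 = -2·-76 + 0·30 + -2·-14 = 180
  a_8 = -2·180 + 0·-76 + -2·30 = -420
  a_9 = -2·-420 + 0·180 + -2·-76 = 992
  a_10 = -2·992 + 0·-420 + -2·180 = -2344
  a_11 = -2·-2344 + 0·992 + -2·-420 = 5528
  a_12 = -2·5528 + 0·-2344 + -2·992 = -13040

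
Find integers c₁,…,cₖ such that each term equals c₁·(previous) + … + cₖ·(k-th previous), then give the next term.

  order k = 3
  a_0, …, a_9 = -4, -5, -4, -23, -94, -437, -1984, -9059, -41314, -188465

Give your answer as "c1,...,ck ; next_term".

4,3,-2 ; -859684

  a_3 = 4·-4 + 3·-5 + -2·-4 = -23
  a_4 = 4·-23 + 3·-4 + -2·-5 = -94
  a_5 = 4·-94 + 3·-23 + -2·-4 = -437
  a_6 = 4·-437 + 3·-94 + -2·-23 = -1984
  a_7 = 4·-1984 + 3·-437 + -2·-94 = -9059
  a_8 = 4·-9059 + 3·-1984 + -2·-437 = -41314
  a_9 = 4·-41314 + 3·-9059 + -2·-1984 = -188465
  a_10 = 4·-188465 + 3·-41314 + -2·-9059 = -859684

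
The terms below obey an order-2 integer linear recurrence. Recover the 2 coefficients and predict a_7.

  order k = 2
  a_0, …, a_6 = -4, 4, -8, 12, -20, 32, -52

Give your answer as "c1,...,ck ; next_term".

-1,1 ; 84

  a_2 = -1·4 + 1·-4 = -8
  a_3 = -1·-8 + 1·4 = 12
  a_4 = -1·12 + 1·-8 = -20
  a_5 = -1·-20 + 1·12 = 32
  a_6 = -1·32 + 1·-20 = -52
  a_7 = -1·-52 + 1·32 = 84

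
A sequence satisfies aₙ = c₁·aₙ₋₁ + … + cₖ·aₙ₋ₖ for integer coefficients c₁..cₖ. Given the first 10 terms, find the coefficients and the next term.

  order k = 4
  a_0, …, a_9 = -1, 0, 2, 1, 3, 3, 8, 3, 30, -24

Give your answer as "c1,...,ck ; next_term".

-2,3,3,1 ; 155

  a_4 = -2·1 + 3·2 + 3·0 + 1·-1 = 3
  a_5 = -2·3 + 3·1 + 3·2 + 1·0 = 3
  a_6 = -2·3 + 3·3 + 3·1 + 1·2 = 8
  a_7 = -2·8 + 3·3 + 3·3 + 1·1 = 3
  a_8 = -2·3 + 3·8 + 3·3 + 1·3 = 30
  a_9 = -2·30 + 3·3 + 3·8 + 1·3 = -24
  a_10 = -2·-24 + 3·30 + 3·3 + 1·8 = 155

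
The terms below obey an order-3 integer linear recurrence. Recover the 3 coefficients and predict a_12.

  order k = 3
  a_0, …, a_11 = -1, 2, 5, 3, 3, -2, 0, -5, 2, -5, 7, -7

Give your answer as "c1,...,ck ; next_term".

0,1,-1 ; 12

  a_3 = 0·5 + 1·2 + -1·-1 = 3
  a_4 = 0·3 + 1·5 + -1·2 = 3
  a_5 = 0·3 + 1·3 + -1·5 = -2
  a_6 = 0·-2 + 1·3 + -1·3 = 0
  a_7 = 0·0 + 1·-2 + -1·3 = -5
  a_8 = 0·-5 + 1·0 + -1·-2 = 2
  a_9 = 0·2 + 1·-5 + -1·0 = -5
  a_10 = 0·-5 + 1·2 + -1·-5 = 7
  a_11 = 0·7 + 1·-5 + -1·2 = -7
  a_12 = 0·-7 + 1·7 + -1·-5 = 12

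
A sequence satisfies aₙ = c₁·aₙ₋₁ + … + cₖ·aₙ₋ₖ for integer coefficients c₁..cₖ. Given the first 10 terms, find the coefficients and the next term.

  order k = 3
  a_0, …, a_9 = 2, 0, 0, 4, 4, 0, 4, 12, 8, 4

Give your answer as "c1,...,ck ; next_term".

  a_3 = 1·0 + -1·0 + 2·2 = 4
  a_4 = 1·4 + -1·0 + 2·0 = 4
  a_5 = 1·4 + -1·4 + 2·0 = 0
  a_6 = 1·0 + -1·4 + 2·4 = 4
  a_7 = 1·4 + -1·0 + 2·4 = 12
  a_8 = 1·12 + -1·4 + 2·0 = 8
  a_9 = 1·8 + -1·12 + 2·4 = 4
  a_10 = 1·4 + -1·8 + 2·12 = 20

1,-1,2 ; 20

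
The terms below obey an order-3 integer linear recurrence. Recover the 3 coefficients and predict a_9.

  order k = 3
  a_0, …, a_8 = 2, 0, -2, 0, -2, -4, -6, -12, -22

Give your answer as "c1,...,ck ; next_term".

1,1,1 ; -40

  a_3 = 1·-2 + 1·0 + 1·2 = 0
  a_4 = 1·0 + 1·-2 + 1·0 = -2
  a_5 = 1·-2 + 1·0 + 1·-2 = -4
  a_6 = 1·-4 + 1·-2 + 1·0 = -6
  a_7 = 1·-6 + 1·-4 + 1·-2 = -12
  a_8 = 1·-12 + 1·-6 + 1·-4 = -22
  a_9 = 1·-22 + 1·-12 + 1·-6 = -40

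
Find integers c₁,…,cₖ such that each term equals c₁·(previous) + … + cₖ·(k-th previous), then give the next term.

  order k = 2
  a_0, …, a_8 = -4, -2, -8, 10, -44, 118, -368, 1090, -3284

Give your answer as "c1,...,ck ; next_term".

  a_2 = -2·-2 + 3·-4 = -8
  a_3 = -2·-8 + 3·-2 = 10
  a_4 = -2·10 + 3·-8 = -44
  a_5 = -2·-44 + 3·10 = 118
  a_6 = -2·118 + 3·-44 = -368
  a_7 = -2·-368 + 3·118 = 1090
  a_8 = -2·1090 + 3·-368 = -3284
  a_9 = -2·-3284 + 3·1090 = 9838

-2,3 ; 9838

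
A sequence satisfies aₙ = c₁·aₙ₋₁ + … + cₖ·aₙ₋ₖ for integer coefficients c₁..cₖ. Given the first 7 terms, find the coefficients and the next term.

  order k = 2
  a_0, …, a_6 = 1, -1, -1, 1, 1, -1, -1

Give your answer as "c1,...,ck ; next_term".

  a_2 = 0·-1 + -1·1 = -1
  a_3 = 0·-1 + -1·-1 = 1
  a_4 = 0·1 + -1·-1 = 1
  a_5 = 0·1 + -1·1 = -1
  a_6 = 0·-1 + -1·1 = -1
  a_7 = 0·-1 + -1·-1 = 1

0,-1 ; 1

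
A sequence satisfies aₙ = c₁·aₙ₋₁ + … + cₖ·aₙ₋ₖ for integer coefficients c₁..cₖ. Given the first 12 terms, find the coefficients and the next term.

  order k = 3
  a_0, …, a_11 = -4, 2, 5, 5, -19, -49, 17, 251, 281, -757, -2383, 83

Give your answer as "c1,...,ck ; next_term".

  a_3 = 1·5 + -4·2 + -2·-4 = 5
  a_4 = 1·5 + -4·5 + -2·2 = -19
  a_5 = 1·-19 + -4·5 + -2·5 = -49
  a_6 = 1·-49 + -4·-19 + -2·5 = 17
  a_7 = 1·17 + -4·-49 + -2·-19 = 251
  a_8 = 1·251 + -4·17 + -2·-49 = 281
  a_9 = 1·281 + -4·251 + -2·17 = -757
  a_10 = 1·-757 + -4·281 + -2·251 = -2383
  a_11 = 1·-2383 + -4·-757 + -2·281 = 83
  a_12 = 1·83 + -4·-2383 + -2·-757 = 11129

1,-4,-2 ; 11129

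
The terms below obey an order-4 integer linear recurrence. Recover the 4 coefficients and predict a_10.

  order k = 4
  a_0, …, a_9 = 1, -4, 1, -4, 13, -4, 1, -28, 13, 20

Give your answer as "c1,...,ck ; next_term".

-1,-1,-3,-2 ; 49

  a_4 = -1·-4 + -1·1 + -3·-4 + -2·1 = 13
  a_5 = -1·13 + -1·-4 + -3·1 + -2·-4 = -4
  a_6 = -1·-4 + -1·13 + -3·-4 + -2·1 = 1
  a_7 = -1·1 + -1·-4 + -3·13 + -2·-4 = -28
  a_8 = -1·-28 + -1·1 + -3·-4 + -2·13 = 13
  a_9 = -1·13 + -1·-28 + -3·1 + -2·-4 = 20
  a_10 = -1·20 + -1·13 + -3·-28 + -2·1 = 49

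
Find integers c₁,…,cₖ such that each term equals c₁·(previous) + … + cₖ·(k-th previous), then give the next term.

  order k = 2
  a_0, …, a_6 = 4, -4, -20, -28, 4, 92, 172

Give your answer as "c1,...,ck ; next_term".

2,-3 ; 68

  a_2 = 2·-4 + -3·4 = -20
  a_3 = 2·-20 + -3·-4 = -28
  a_4 = 2·-28 + -3·-20 = 4
  a_5 = 2·4 + -3·-28 = 92
  a_6 = 2·92 + -3·4 = 172
  a_7 = 2·172 + -3·92 = 68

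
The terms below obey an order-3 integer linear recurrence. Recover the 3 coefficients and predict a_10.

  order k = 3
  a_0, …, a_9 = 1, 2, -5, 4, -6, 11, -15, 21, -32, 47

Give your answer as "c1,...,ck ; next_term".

  a_3 = -1·-5 + 0·2 + -1·1 = 4
  a_4 = -1·4 + 0·-5 + -1·2 = -6
  a_5 = -1·-6 + 0·4 + -1·-5 = 11
  a_6 = -1·11 + 0·-6 + -1·4 = -15
  a_7 = -1·-15 + 0·11 + -1·-6 = 21
  a_8 = -1·21 + 0·-15 + -1·11 = -32
  a_9 = -1·-32 + 0·21 + -1·-15 = 47
  a_10 = -1·47 + 0·-32 + -1·21 = -68

-1,0,-1 ; -68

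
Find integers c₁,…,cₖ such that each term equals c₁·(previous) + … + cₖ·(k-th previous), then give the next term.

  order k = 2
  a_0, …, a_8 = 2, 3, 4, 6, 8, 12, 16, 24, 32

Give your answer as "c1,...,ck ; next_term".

  a_2 = 0·3 + 2·2 = 4
  a_3 = 0·4 + 2·3 = 6
  a_4 = 0·6 + 2·4 = 8
  a_5 = 0·8 + 2·6 = 12
  a_6 = 0·12 + 2·8 = 16
  a_7 = 0·16 + 2·12 = 24
  a_8 = 0·24 + 2·16 = 32
  a_9 = 0·32 + 2·24 = 48

0,2 ; 48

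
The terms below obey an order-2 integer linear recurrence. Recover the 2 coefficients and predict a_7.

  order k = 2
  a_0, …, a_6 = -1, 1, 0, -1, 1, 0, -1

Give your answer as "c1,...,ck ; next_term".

-1,-1 ; 1

  a_2 = -1·1 + -1·-1 = 0
  a_3 = -1·0 + -1·1 = -1
  a_4 = -1·-1 + -1·0 = 1
  a_5 = -1·1 + -1·-1 = 0
  a_6 = -1·0 + -1·1 = -1
  a_7 = -1·-1 + -1·0 = 1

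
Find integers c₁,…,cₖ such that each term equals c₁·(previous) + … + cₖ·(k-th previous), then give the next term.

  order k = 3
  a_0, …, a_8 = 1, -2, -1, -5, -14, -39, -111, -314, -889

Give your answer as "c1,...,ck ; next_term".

  a_3 = 2·-1 + 2·-2 + 1·1 = -5
  a_4 = 2·-5 + 2·-1 + 1·-2 = -14
  a_5 = 2·-14 + 2·-5 + 1·-1 = -39
  a_6 = 2·-39 + 2·-14 + 1·-5 = -111
  a_7 = 2·-111 + 2·-39 + 1·-14 = -314
  a_8 = 2·-314 + 2·-111 + 1·-39 = -889
  a_9 = 2·-889 + 2·-314 + 1·-111 = -2517

2,2,1 ; -2517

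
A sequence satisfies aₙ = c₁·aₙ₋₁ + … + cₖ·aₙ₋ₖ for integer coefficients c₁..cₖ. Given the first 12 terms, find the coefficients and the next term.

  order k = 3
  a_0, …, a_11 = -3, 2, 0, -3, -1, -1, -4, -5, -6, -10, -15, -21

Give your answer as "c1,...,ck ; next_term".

1,0,1 ; -31

  a_3 = 1·0 + 0·2 + 1·-3 = -3
  a_4 = 1·-3 + 0·0 + 1·2 = -1
  a_5 = 1·-1 + 0·-3 + 1·0 = -1
  a_6 = 1·-1 + 0·-1 + 1·-3 = -4
  a_7 = 1·-4 + 0·-1 + 1·-1 = -5
  a_8 = 1·-5 + 0·-4 + 1·-1 = -6
  a_9 = 1·-6 + 0·-5 + 1·-4 = -10
  a_10 = 1·-10 + 0·-6 + 1·-5 = -15
  a_11 = 1·-15 + 0·-10 + 1·-6 = -21
  a_12 = 1·-21 + 0·-15 + 1·-10 = -31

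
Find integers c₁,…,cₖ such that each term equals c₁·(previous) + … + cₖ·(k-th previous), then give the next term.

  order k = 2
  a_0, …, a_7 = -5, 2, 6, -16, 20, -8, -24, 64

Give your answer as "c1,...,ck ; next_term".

-2,-2 ; -80

  a_2 = -2·2 + -2·-5 = 6
  a_3 = -2·6 + -2·2 = -16
  a_4 = -2·-16 + -2·6 = 20
  a_5 = -2·20 + -2·-16 = -8
  a_6 = -2·-8 + -2·20 = -24
  a_7 = -2·-24 + -2·-8 = 64
  a_8 = -2·64 + -2·-24 = -80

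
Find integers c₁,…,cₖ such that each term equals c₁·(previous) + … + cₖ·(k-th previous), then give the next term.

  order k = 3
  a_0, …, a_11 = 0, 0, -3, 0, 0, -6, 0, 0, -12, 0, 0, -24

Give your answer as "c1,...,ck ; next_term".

0,0,2 ; 0

  a_3 = 0·-3 + 0·0 + 2·0 = 0
  a_4 = 0·0 + 0·-3 + 2·0 = 0
  a_5 = 0·0 + 0·0 + 2·-3 = -6
  a_6 = 0·-6 + 0·0 + 2·0 = 0
  a_7 = 0·0 + 0·-6 + 2·0 = 0
  a_8 = 0·0 + 0·0 + 2·-6 = -12
  a_9 = 0·-12 + 0·0 + 2·0 = 0
  a_10 = 0·0 + 0·-12 + 2·0 = 0
  a_11 = 0·0 + 0·0 + 2·-12 = -24
  a_12 = 0·-24 + 0·0 + 2·0 = 0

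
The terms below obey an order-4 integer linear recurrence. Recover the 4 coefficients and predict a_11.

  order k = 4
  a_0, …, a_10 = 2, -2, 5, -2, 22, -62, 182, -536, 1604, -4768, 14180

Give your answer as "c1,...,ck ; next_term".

-2,2,-2,2 ; -42176

  a_4 = -2·-2 + 2·5 + -2·-2 + 2·2 = 22
  a_5 = -2·22 + 2·-2 + -2·5 + 2·-2 = -62
  a_6 = -2·-62 + 2·22 + -2·-2 + 2·5 = 182
  a_7 = -2·182 + 2·-62 + -2·22 + 2·-2 = -536
  a_8 = -2·-536 + 2·182 + -2·-62 + 2·22 = 1604
  a_9 = -2·1604 + 2·-536 + -2·182 + 2·-62 = -4768
  a_10 = -2·-4768 + 2·1604 + -2·-536 + 2·182 = 14180
  a_11 = -2·14180 + 2·-4768 + -2·1604 + 2·-536 = -42176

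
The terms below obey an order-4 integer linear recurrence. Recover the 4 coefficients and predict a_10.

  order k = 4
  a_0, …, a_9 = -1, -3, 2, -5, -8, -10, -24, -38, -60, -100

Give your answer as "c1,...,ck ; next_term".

  a_4 = 2·-5 + 0·2 + 0·-3 + -2·-1 = -8
  a_5 = 2·-8 + 0·-5 + 0·2 + -2·-3 = -10
  a_6 = 2·-10 + 0·-8 + 0·-5 + -2·2 = -24
  a_7 = 2·-24 + 0·-10 + 0·-8 + -2·-5 = -38
  a_8 = 2·-38 + 0·-24 + 0·-10 + -2·-8 = -60
  a_9 = 2·-60 + 0·-38 + 0·-24 + -2·-10 = -100
  a_10 = 2·-100 + 0·-60 + 0·-38 + -2·-24 = -152

2,0,0,-2 ; -152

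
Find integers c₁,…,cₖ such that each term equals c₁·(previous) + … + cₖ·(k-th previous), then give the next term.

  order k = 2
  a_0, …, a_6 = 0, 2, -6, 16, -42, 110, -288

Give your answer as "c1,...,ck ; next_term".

  a_2 = -3·2 + -1·0 = -6
  a_3 = -3·-6 + -1·2 = 16
  a_4 = -3·16 + -1·-6 = -42
  a_5 = -3·-42 + -1·16 = 110
  a_6 = -3·110 + -1·-42 = -288
  a_7 = -3·-288 + -1·110 = 754

-3,-1 ; 754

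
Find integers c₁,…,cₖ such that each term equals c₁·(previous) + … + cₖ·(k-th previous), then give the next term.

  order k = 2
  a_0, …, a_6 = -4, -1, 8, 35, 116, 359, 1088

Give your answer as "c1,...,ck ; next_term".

4,-3 ; 3275

  a_2 = 4·-1 + -3·-4 = 8
  a_3 = 4·8 + -3·-1 = 35
  a_4 = 4·35 + -3·8 = 116
  a_5 = 4·116 + -3·35 = 359
  a_6 = 4·359 + -3·116 = 1088
  a_7 = 4·1088 + -3·359 = 3275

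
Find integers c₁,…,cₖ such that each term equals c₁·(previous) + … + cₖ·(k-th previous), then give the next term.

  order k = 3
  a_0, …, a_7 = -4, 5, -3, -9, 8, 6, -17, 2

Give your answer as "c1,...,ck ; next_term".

  a_3 = 0·-3 + -1·5 + 1·-4 = -9
  a_4 = 0·-9 + -1·-3 + 1·5 = 8
  a_5 = 0·8 + -1·-9 + 1·-3 = 6
  a_6 = 0·6 + -1·8 + 1·-9 = -17
  a_7 = 0·-17 + -1·6 + 1·8 = 2
  a_8 = 0·2 + -1·-17 + 1·6 = 23

0,-1,1 ; 23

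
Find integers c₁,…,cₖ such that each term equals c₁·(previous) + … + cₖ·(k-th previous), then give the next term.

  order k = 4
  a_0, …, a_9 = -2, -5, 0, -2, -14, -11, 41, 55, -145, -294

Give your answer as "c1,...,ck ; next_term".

1,-4,2,1 ; 437

  a_4 = 1·-2 + -4·0 + 2·-5 + 1·-2 = -14
  a_5 = 1·-14 + -4·-2 + 2·0 + 1·-5 = -11
  a_6 = 1·-11 + -4·-14 + 2·-2 + 1·0 = 41
  a_7 = 1·41 + -4·-11 + 2·-14 + 1·-2 = 55
  a_8 = 1·55 + -4·41 + 2·-11 + 1·-14 = -145
  a_9 = 1·-145 + -4·55 + 2·41 + 1·-11 = -294
  a_10 = 1·-294 + -4·-145 + 2·55 + 1·41 = 437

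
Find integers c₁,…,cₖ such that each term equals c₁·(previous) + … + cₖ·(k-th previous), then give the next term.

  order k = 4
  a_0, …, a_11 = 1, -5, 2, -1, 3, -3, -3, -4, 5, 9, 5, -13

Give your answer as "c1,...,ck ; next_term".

  a_4 = 1·-1 + -1·2 + -1·-5 + 1·1 = 3
  a_5 = 1·3 + -1·-1 + -1·2 + 1·-5 = -3
  a_6 = 1·-3 + -1·3 + -1·-1 + 1·2 = -3
  a_7 = 1·-3 + -1·-3 + -1·3 + 1·-1 = -4
  a_8 = 1·-4 + -1·-3 + -1·-3 + 1·3 = 5
  a_9 = 1·5 + -1·-4 + -1·-3 + 1·-3 = 9
  a_10 = 1·9 + -1·5 + -1·-4 + 1·-3 = 5
  a_11 = 1·5 + -1·9 + -1·5 + 1·-4 = -13
  a_12 = 1·-13 + -1·5 + -1·9 + 1·5 = -22

1,-1,-1,1 ; -22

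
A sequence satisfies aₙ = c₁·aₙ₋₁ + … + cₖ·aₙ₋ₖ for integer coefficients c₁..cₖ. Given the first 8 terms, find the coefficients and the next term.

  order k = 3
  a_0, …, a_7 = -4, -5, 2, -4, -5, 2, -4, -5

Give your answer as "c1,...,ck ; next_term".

0,0,1 ; 2

  a_3 = 0·2 + 0·-5 + 1·-4 = -4
  a_4 = 0·-4 + 0·2 + 1·-5 = -5
  a_5 = 0·-5 + 0·-4 + 1·2 = 2
  a_6 = 0·2 + 0·-5 + 1·-4 = -4
  a_7 = 0·-4 + 0·2 + 1·-5 = -5
  a_8 = 0·-5 + 0·-4 + 1·2 = 2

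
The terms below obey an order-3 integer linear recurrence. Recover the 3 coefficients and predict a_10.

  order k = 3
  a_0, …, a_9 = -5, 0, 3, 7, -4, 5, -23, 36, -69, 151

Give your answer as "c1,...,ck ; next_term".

-1,1,-2 ; -292

  a_3 = -1·3 + 1·0 + -2·-5 = 7
  a_4 = -1·7 + 1·3 + -2·0 = -4
  a_5 = -1·-4 + 1·7 + -2·3 = 5
  a_6 = -1·5 + 1·-4 + -2·7 = -23
  a_7 = -1·-23 + 1·5 + -2·-4 = 36
  a_8 = -1·36 + 1·-23 + -2·5 = -69
  a_9 = -1·-69 + 1·36 + -2·-23 = 151
  a_10 = -1·151 + 1·-69 + -2·36 = -292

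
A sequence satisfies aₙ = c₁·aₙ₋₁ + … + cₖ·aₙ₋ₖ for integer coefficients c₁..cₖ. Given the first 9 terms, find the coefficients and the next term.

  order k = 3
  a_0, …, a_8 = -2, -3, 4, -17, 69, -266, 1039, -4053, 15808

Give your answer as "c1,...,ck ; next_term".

-3,3,-2 ; -61661

  a_3 = -3·4 + 3·-3 + -2·-2 = -17
  a_4 = -3·-17 + 3·4 + -2·-3 = 69
  a_5 = -3·69 + 3·-17 + -2·4 = -266
  a_6 = -3·-266 + 3·69 + -2·-17 = 1039
  a_7 = -3·1039 + 3·-266 + -2·69 = -4053
  a_8 = -3·-4053 + 3·1039 + -2·-266 = 15808
  a_9 = -3·15808 + 3·-4053 + -2·1039 = -61661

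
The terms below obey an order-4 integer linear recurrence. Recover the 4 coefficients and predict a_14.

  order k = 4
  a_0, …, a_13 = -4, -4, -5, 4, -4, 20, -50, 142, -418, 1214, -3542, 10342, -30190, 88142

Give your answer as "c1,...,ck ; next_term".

-3,0,0,-2 ; -257342

  a_4 = -3·4 + 0·-5 + 0·-4 + -2·-4 = -4
  a_5 = -3·-4 + 0·4 + 0·-5 + -2·-4 = 20
  a_6 = -3·20 + 0·-4 + 0·4 + -2·-5 = -50
  a_7 = -3·-50 + 0·20 + 0·-4 + -2·4 = 142
  a_8 = -3·142 + 0·-50 + 0·20 + -2·-4 = -418
  a_9 = -3·-418 + 0·142 + 0·-50 + -2·20 = 1214
  a_10 = -3·1214 + 0·-418 + 0·142 + -2·-50 = -3542
  a_11 = -3·-3542 + 0·1214 + 0·-418 + -2·142 = 10342
  a_12 = -3·10342 + 0·-3542 + 0·1214 + -2·-418 = -30190
  a_13 = -3·-30190 + 0·10342 + 0·-3542 + -2·1214 = 88142
  a_14 = -3·88142 + 0·-30190 + 0·10342 + -2·-3542 = -257342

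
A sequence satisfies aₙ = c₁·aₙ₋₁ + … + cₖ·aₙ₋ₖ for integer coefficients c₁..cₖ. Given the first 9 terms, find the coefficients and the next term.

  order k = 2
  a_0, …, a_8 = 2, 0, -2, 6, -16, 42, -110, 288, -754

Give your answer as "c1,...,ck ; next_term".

-3,-1 ; 1974

  a_2 = -3·0 + -1·2 = -2
  a_3 = -3·-2 + -1·0 = 6
  a_4 = -3·6 + -1·-2 = -16
  a_5 = -3·-16 + -1·6 = 42
  a_6 = -3·42 + -1·-16 = -110
  a_7 = -3·-110 + -1·42 = 288
  a_8 = -3·288 + -1·-110 = -754
  a_9 = -3·-754 + -1·288 = 1974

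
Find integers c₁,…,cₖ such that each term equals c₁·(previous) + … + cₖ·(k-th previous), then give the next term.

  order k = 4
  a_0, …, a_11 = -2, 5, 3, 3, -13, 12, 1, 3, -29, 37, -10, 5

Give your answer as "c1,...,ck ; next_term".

  a_4 = -1·3 + -1·3 + -1·5 + 1·-2 = -13
  a_5 = -1·-13 + -1·3 + -1·3 + 1·5 = 12
  a_6 = -1·12 + -1·-13 + -1·3 + 1·3 = 1
  a_7 = -1·1 + -1·12 + -1·-13 + 1·3 = 3
  a_8 = -1·3 + -1·1 + -1·12 + 1·-13 = -29
  a_9 = -1·-29 + -1·3 + -1·1 + 1·12 = 37
  a_10 = -1·37 + -1·-29 + -1·3 + 1·1 = -10
  a_11 = -1·-10 + -1·37 + -1·-29 + 1·3 = 5
  a_12 = -1·5 + -1·-10 + -1·37 + 1·-29 = -61

-1,-1,-1,1 ; -61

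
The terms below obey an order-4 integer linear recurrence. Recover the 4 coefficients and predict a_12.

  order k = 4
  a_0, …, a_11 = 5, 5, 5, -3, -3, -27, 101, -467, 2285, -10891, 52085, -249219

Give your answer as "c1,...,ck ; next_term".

  a_4 = -4·-3 + 3·5 + -4·5 + -2·5 = -3
  a_5 = -4·-3 + 3·-3 + -4·5 + -2·5 = -27
  a_6 = -4·-27 + 3·-3 + -4·-3 + -2·5 = 101
  a_7 = -4·101 + 3·-27 + -4·-3 + -2·-3 = -467
  a_8 = -4·-467 + 3·101 + -4·-27 + -2·-3 = 2285
  a_9 = -4·2285 + 3·-467 + -4·101 + -2·-27 = -10891
  a_10 = -4·-10891 + 3·2285 + -4·-467 + -2·101 = 52085
  a_11 = -4·52085 + 3·-10891 + -4·2285 + -2·-467 = -249219
  a_12 = -4·-249219 + 3·52085 + -4·-10891 + -2·2285 = 1192125

-4,3,-4,-2 ; 1192125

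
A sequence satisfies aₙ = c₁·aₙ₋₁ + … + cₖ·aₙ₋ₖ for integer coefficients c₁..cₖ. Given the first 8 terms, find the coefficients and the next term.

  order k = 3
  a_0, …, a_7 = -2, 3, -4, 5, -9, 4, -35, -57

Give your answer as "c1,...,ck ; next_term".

  a_3 = 3·-4 + 3·3 + -4·-2 = 5
  a_4 = 3·5 + 3·-4 + -4·3 = -9
  a_5 = 3·-9 + 3·5 + -4·-4 = 4
  a_6 = 3·4 + 3·-9 + -4·5 = -35
  a_7 = 3·-35 + 3·4 + -4·-9 = -57
  a_8 = 3·-57 + 3·-35 + -4·4 = -292

3,3,-4 ; -292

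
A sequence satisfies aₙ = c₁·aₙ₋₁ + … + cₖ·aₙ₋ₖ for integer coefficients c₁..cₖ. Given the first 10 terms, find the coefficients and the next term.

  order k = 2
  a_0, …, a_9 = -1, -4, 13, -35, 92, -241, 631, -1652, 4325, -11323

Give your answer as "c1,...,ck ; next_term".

-3,-1 ; 29644

  a_2 = -3·-4 + -1·-1 = 13
  a_3 = -3·13 + -1·-4 = -35
  a_4 = -3·-35 + -1·13 = 92
  a_5 = -3·92 + -1·-35 = -241
  a_6 = -3·-241 + -1·92 = 631
  a_7 = -3·631 + -1·-241 = -1652
  a_8 = -3·-1652 + -1·631 = 4325
  a_9 = -3·4325 + -1·-1652 = -11323
  a_10 = -3·-11323 + -1·4325 = 29644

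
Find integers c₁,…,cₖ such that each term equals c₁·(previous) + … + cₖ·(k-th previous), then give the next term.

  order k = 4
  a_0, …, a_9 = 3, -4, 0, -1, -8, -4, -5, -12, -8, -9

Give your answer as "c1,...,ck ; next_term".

  a_4 = 1·-1 + 0·0 + 1·-4 + -1·3 = -8
  a_5 = 1·-8 + 0·-1 + 1·0 + -1·-4 = -4
  a_6 = 1·-4 + 0·-8 + 1·-1 + -1·0 = -5
  a_7 = 1·-5 + 0·-4 + 1·-8 + -1·-1 = -12
  a_8 = 1·-12 + 0·-5 + 1·-4 + -1·-8 = -8
  a_9 = 1·-8 + 0·-12 + 1·-5 + -1·-4 = -9
  a_10 = 1·-9 + 0·-8 + 1·-12 + -1·-5 = -16

1,0,1,-1 ; -16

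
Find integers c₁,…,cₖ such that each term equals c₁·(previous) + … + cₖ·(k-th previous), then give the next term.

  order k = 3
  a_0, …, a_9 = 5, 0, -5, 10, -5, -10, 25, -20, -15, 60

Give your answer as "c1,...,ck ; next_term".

-1,-1,1 ; -65

  a_3 = -1·-5 + -1·0 + 1·5 = 10
  a_4 = -1·10 + -1·-5 + 1·0 = -5
  a_5 = -1·-5 + -1·10 + 1·-5 = -10
  a_6 = -1·-10 + -1·-5 + 1·10 = 25
  a_7 = -1·25 + -1·-10 + 1·-5 = -20
  a_8 = -1·-20 + -1·25 + 1·-10 = -15
  a_9 = -1·-15 + -1·-20 + 1·25 = 60
  a_10 = -1·60 + -1·-15 + 1·-20 = -65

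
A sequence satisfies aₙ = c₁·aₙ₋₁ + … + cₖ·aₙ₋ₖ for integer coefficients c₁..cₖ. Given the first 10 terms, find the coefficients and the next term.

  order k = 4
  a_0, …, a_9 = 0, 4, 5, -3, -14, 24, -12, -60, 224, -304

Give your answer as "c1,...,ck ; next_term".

  a_4 = -2·-3 + -4·5 + 0·4 + -4·0 = -14
  a_5 = -2·-14 + -4·-3 + 0·5 + -4·4 = 24
  a_6 = -2·24 + -4·-14 + 0·-3 + -4·5 = -12
  a_7 = -2·-12 + -4·24 + 0·-14 + -4·-3 = -60
  a_8 = -2·-60 + -4·-12 + 0·24 + -4·-14 = 224
  a_9 = -2·224 + -4·-60 + 0·-12 + -4·24 = -304
  a_10 = -2·-304 + -4·224 + 0·-60 + -4·-12 = -240

-2,-4,0,-4 ; -240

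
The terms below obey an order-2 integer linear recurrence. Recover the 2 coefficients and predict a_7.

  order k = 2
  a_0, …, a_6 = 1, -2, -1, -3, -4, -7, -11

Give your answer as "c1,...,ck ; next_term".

1,1 ; -18

  a_2 = 1·-2 + 1·1 = -1
  a_3 = 1·-1 + 1·-2 = -3
  a_4 = 1·-3 + 1·-1 = -4
  a_5 = 1·-4 + 1·-3 = -7
  a_6 = 1·-7 + 1·-4 = -11
  a_7 = 1·-11 + 1·-7 = -18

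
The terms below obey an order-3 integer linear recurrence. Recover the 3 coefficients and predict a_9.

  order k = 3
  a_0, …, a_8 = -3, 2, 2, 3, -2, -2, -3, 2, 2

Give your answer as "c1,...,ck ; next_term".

0,0,-1 ; 3

  a_3 = 0·2 + 0·2 + -1·-3 = 3
  a_4 = 0·3 + 0·2 + -1·2 = -2
  a_5 = 0·-2 + 0·3 + -1·2 = -2
  a_6 = 0·-2 + 0·-2 + -1·3 = -3
  a_7 = 0·-3 + 0·-2 + -1·-2 = 2
  a_8 = 0·2 + 0·-3 + -1·-2 = 2
  a_9 = 0·2 + 0·2 + -1·-3 = 3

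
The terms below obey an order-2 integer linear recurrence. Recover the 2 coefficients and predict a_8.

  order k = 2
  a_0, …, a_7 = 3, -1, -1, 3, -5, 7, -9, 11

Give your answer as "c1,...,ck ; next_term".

-2,-1 ; -13

  a_2 = -2·-1 + -1·3 = -1
  a_3 = -2·-1 + -1·-1 = 3
  a_4 = -2·3 + -1·-1 = -5
  a_5 = -2·-5 + -1·3 = 7
  a_6 = -2·7 + -1·-5 = -9
  a_7 = -2·-9 + -1·7 = 11
  a_8 = -2·11 + -1·-9 = -13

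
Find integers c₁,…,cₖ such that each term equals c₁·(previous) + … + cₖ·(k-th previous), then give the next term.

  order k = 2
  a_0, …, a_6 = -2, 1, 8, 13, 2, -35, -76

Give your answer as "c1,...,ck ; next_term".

  a_2 = 2·1 + -3·-2 = 8
  a_3 = 2·8 + -3·1 = 13
  a_4 = 2·13 + -3·8 = 2
  a_5 = 2·2 + -3·13 = -35
  a_6 = 2·-35 + -3·2 = -76
  a_7 = 2·-76 + -3·-35 = -47

2,-3 ; -47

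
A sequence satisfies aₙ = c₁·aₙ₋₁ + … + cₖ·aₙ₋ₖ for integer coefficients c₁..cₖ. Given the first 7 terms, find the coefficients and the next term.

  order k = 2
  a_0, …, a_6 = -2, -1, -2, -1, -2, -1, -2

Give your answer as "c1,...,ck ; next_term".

  a_2 = 0·-1 + 1·-2 = -2
  a_3 = 0·-2 + 1·-1 = -1
  a_4 = 0·-1 + 1·-2 = -2
  a_5 = 0·-2 + 1·-1 = -1
  a_6 = 0·-1 + 1·-2 = -2
  a_7 = 0·-2 + 1·-1 = -1

0,1 ; -1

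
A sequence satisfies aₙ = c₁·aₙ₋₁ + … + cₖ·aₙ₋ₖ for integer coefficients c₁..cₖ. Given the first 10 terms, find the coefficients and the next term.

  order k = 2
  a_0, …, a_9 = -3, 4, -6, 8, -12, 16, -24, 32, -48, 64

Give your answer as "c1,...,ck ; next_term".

  a_2 = 0·4 + 2·-3 = -6
  a_3 = 0·-6 + 2·4 = 8
  a_4 = 0·8 + 2·-6 = -12
  a_5 = 0·-12 + 2·8 = 16
  a_6 = 0·16 + 2·-12 = -24
  a_7 = 0·-24 + 2·16 = 32
  a_8 = 0·32 + 2·-24 = -48
  a_9 = 0·-48 + 2·32 = 64
  a_10 = 0·64 + 2·-48 = -96

0,2 ; -96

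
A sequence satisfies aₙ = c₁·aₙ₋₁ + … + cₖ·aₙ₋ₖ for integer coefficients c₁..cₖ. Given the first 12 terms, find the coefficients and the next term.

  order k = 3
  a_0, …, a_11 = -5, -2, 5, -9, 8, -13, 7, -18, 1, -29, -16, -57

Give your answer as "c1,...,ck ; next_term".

  a_3 = 0·5 + 2·-2 + 1·-5 = -9
  a_4 = 0·-9 + 2·5 + 1·-2 = 8
  a_5 = 0·8 + 2·-9 + 1·5 = -13
  a_6 = 0·-13 + 2·8 + 1·-9 = 7
  a_7 = 0·7 + 2·-13 + 1·8 = -18
  a_8 = 0·-18 + 2·7 + 1·-13 = 1
  a_9 = 0·1 + 2·-18 + 1·7 = -29
  a_10 = 0·-29 + 2·1 + 1·-18 = -16
  a_11 = 0·-16 + 2·-29 + 1·1 = -57
  a_12 = 0·-57 + 2·-16 + 1·-29 = -61

0,2,1 ; -61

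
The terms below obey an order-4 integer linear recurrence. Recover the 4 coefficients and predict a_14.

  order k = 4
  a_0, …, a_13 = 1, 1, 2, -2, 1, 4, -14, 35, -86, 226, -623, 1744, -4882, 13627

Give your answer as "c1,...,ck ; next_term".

-4,-4,-1,2 ; -37970

  a_4 = -4·-2 + -4·2 + -1·1 + 2·1 = 1
  a_5 = -4·1 + -4·-2 + -1·2 + 2·1 = 4
  a_6 = -4·4 + -4·1 + -1·-2 + 2·2 = -14
  a_7 = -4·-14 + -4·4 + -1·1 + 2·-2 = 35
  a_8 = -4·35 + -4·-14 + -1·4 + 2·1 = -86
  a_9 = -4·-86 + -4·35 + -1·-14 + 2·4 = 226
  a_10 = -4·226 + -4·-86 + -1·35 + 2·-14 = -623
  a_11 = -4·-623 + -4·226 + -1·-86 + 2·35 = 1744
  a_12 = -4·1744 + -4·-623 + -1·226 + 2·-86 = -4882
  a_13 = -4·-4882 + -4·1744 + -1·-623 + 2·226 = 13627
  a_14 = -4·13627 + -4·-4882 + -1·1744 + 2·-623 = -37970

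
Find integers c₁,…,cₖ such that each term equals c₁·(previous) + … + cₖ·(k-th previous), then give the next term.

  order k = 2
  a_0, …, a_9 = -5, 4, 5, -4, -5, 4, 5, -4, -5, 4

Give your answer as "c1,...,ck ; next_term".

  a_2 = 0·4 + -1·-5 = 5
  a_3 = 0·5 + -1·4 = -4
  a_4 = 0·-4 + -1·5 = -5
  a_5 = 0·-5 + -1·-4 = 4
  a_6 = 0·4 + -1·-5 = 5
  a_7 = 0·5 + -1·4 = -4
  a_8 = 0·-4 + -1·5 = -5
  a_9 = 0·-5 + -1·-4 = 4
  a_10 = 0·4 + -1·-5 = 5

0,-1 ; 5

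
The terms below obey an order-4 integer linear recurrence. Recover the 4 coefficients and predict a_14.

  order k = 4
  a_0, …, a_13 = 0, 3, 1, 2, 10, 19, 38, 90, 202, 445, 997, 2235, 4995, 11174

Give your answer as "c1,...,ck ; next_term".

3,-2,2,-3 ; 25011

  a_4 = 3·2 + -2·1 + 2·3 + -3·0 = 10
  a_5 = 3·10 + -2·2 + 2·1 + -3·3 = 19
  a_6 = 3·19 + -2·10 + 2·2 + -3·1 = 38
  a_7 = 3·38 + -2·19 + 2·10 + -3·2 = 90
  a_8 = 3·90 + -2·38 + 2·19 + -3·10 = 202
  a_9 = 3·202 + -2·90 + 2·38 + -3·19 = 445
  a_10 = 3·445 + -2·202 + 2·90 + -3·38 = 997
  a_11 = 3·997 + -2·445 + 2·202 + -3·90 = 2235
  a_12 = 3·2235 + -2·997 + 2·445 + -3·202 = 4995
  a_13 = 3·4995 + -2·2235 + 2·997 + -3·445 = 11174
  a_14 = 3·11174 + -2·4995 + 2·2235 + -3·997 = 25011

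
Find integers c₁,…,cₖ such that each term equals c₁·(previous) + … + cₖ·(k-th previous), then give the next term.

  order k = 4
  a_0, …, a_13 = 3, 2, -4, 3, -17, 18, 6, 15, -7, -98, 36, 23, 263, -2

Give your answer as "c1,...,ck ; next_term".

  a_4 = -1·3 + -1·-4 + -3·2 + -4·3 = -17
  a_5 = -1·-17 + -1·3 + -3·-4 + -4·2 = 18
  a_6 = -1·18 + -1·-17 + -3·3 + -4·-4 = 6
  a_7 = -1·6 + -1·18 + -3·-17 + -4·3 = 15
  a_8 = -1·15 + -1·6 + -3·18 + -4·-17 = -7
  a_9 = -1·-7 + -1·15 + -3·6 + -4·18 = -98
  a_10 = -1·-98 + -1·-7 + -3·15 + -4·6 = 36
  a_11 = -1·36 + -1·-98 + -3·-7 + -4·15 = 23
  a_12 = -1·23 + -1·36 + -3·-98 + -4·-7 = 263
  a_13 = -1·263 + -1·23 + -3·36 + -4·-98 = -2
  a_14 = -1·-2 + -1·263 + -3·23 + -4·36 = -474

-1,-1,-3,-4 ; -474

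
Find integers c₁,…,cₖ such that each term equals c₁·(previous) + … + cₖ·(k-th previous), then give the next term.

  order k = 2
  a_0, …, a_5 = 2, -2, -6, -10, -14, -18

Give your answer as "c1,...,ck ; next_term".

2,-1 ; -22

  a_2 = 2·-2 + -1·2 = -6
  a_3 = 2·-6 + -1·-2 = -10
  a_4 = 2·-10 + -1·-6 = -14
  a_5 = 2·-14 + -1·-10 = -18
  a_6 = 2·-18 + -1·-14 = -22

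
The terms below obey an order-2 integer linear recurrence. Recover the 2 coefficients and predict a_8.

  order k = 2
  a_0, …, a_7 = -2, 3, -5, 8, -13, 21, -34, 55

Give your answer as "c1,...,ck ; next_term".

  a_2 = -1·3 + 1·-2 = -5
  a_3 = -1·-5 + 1·3 = 8
  a_4 = -1·8 + 1·-5 = -13
  a_5 = -1·-13 + 1·8 = 21
  a_6 = -1·21 + 1·-13 = -34
  a_7 = -1·-34 + 1·21 = 55
  a_8 = -1·55 + 1·-34 = -89

-1,1 ; -89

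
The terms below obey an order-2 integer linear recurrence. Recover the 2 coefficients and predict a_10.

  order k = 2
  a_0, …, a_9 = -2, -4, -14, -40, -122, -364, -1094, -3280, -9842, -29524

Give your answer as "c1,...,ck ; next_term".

  a_2 = 2·-4 + 3·-2 = -14
  a_3 = 2·-14 + 3·-4 = -40
  a_4 = 2·-40 + 3·-14 = -122
  a_5 = 2·-122 + 3·-40 = -364
  a_6 = 2·-364 + 3·-122 = -1094
  a_7 = 2·-1094 + 3·-364 = -3280
  a_8 = 2·-3280 + 3·-1094 = -9842
  a_9 = 2·-9842 + 3·-3280 = -29524
  a_10 = 2·-29524 + 3·-9842 = -88574

2,3 ; -88574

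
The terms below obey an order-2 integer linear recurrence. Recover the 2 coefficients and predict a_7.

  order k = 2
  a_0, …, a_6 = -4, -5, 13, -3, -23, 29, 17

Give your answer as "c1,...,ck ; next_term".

  a_2 = -1·-5 + -2·-4 = 13
  a_3 = -1·13 + -2·-5 = -3
  a_4 = -1·-3 + -2·13 = -23
  a_5 = -1·-23 + -2·-3 = 29
  a_6 = -1·29 + -2·-23 = 17
  a_7 = -1·17 + -2·29 = -75

-1,-2 ; -75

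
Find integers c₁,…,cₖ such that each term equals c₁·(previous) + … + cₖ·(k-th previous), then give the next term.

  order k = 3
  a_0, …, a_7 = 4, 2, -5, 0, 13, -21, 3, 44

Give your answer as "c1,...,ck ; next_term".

  a_3 = -2·-5 + -3·2 + -1·4 = 0
  a_4 = -2·0 + -3·-5 + -1·2 = 13
  a_5 = -2·13 + -3·0 + -1·-5 = -21
  a_6 = -2·-21 + -3·13 + -1·0 = 3
  a_7 = -2·3 + -3·-21 + -1·13 = 44
  a_8 = -2·44 + -3·3 + -1·-21 = -76

-2,-3,-1 ; -76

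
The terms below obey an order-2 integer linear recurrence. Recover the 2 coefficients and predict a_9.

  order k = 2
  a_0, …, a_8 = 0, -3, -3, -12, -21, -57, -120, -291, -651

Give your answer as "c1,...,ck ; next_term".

1,3 ; -1524

  a_2 = 1·-3 + 3·0 = -3
  a_3 = 1·-3 + 3·-3 = -12
  a_4 = 1·-12 + 3·-3 = -21
  a_5 = 1·-21 + 3·-12 = -57
  a_6 = 1·-57 + 3·-21 = -120
  a_7 = 1·-120 + 3·-57 = -291
  a_8 = 1·-291 + 3·-120 = -651
  a_9 = 1·-651 + 3·-291 = -1524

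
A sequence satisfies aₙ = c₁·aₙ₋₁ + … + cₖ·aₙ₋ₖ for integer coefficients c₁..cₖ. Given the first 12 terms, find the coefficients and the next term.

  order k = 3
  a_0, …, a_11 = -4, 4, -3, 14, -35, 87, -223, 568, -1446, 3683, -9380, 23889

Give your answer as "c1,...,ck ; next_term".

-2,1,-1 ; -60841

  a_3 = -2·-3 + 1·4 + -1·-4 = 14
  a_4 = -2·14 + 1·-3 + -1·4 = -35
  a_5 = -2·-35 + 1·14 + -1·-3 = 87
  a_6 = -2·87 + 1·-35 + -1·14 = -223
  a_7 = -2·-223 + 1·87 + -1·-35 = 568
  a_8 = -2·568 + 1·-223 + -1·87 = -1446
  a_9 = -2·-1446 + 1·568 + -1·-223 = 3683
  a_10 = -2·3683 + 1·-1446 + -1·568 = -9380
  a_11 = -2·-9380 + 1·3683 + -1·-1446 = 23889
  a_12 = -2·23889 + 1·-9380 + -1·3683 = -60841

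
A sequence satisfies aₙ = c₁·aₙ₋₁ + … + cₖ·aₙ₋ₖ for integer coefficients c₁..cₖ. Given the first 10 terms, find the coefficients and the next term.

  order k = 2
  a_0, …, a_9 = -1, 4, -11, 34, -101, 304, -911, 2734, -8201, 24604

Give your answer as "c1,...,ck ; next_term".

  a_2 = -2·4 + 3·-1 = -11
  a_3 = -2·-11 + 3·4 = 34
  a_4 = -2·34 + 3·-11 = -101
  a_5 = -2·-101 + 3·34 = 304
  a_6 = -2·304 + 3·-101 = -911
  a_7 = -2·-911 + 3·304 = 2734
  a_8 = -2·2734 + 3·-911 = -8201
  a_9 = -2·-8201 + 3·2734 = 24604
  a_10 = -2·24604 + 3·-8201 = -73811

-2,3 ; -73811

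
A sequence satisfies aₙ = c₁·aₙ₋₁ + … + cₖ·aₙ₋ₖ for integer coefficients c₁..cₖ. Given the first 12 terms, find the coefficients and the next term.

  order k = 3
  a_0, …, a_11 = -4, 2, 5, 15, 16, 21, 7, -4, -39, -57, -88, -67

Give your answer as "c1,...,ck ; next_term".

1,1,-2 ; -41

  a_3 = 1·5 + 1·2 + -2·-4 = 15
  a_4 = 1·15 + 1·5 + -2·2 = 16
  a_5 = 1·16 + 1·15 + -2·5 = 21
  a_6 = 1·21 + 1·16 + -2·15 = 7
  a_7 = 1·7 + 1·21 + -2·16 = -4
  a_8 = 1·-4 + 1·7 + -2·21 = -39
  a_9 = 1·-39 + 1·-4 + -2·7 = -57
  a_10 = 1·-57 + 1·-39 + -2·-4 = -88
  a_11 = 1·-88 + 1·-57 + -2·-39 = -67
  a_12 = 1·-67 + 1·-88 + -2·-57 = -41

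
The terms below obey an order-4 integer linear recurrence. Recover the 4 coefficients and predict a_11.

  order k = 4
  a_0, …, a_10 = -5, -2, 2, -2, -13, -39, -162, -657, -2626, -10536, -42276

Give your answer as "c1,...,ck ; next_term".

3,3,4,1 ; -169597

  a_4 = 3·-2 + 3·2 + 4·-2 + 1·-5 = -13
  a_5 = 3·-13 + 3·-2 + 4·2 + 1·-2 = -39
  a_6 = 3·-39 + 3·-13 + 4·-2 + 1·2 = -162
  a_7 = 3·-162 + 3·-39 + 4·-13 + 1·-2 = -657
  a_8 = 3·-657 + 3·-162 + 4·-39 + 1·-13 = -2626
  a_9 = 3·-2626 + 3·-657 + 4·-162 + 1·-39 = -10536
  a_10 = 3·-10536 + 3·-2626 + 4·-657 + 1·-162 = -42276
  a_11 = 3·-42276 + 3·-10536 + 4·-2626 + 1·-657 = -169597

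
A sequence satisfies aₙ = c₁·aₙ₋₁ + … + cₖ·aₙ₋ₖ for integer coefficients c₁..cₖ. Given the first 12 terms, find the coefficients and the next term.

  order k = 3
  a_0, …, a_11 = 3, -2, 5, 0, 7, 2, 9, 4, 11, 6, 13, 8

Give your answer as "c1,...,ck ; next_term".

  a_3 = 1·5 + 1·-2 + -1·3 = 0
  a_4 = 1·0 + 1·5 + -1·-2 = 7
  a_5 = 1·7 + 1·0 + -1·5 = 2
  a_6 = 1·2 + 1·7 + -1·0 = 9
  a_7 = 1·9 + 1·2 + -1·7 = 4
  a_8 = 1·4 + 1·9 + -1·2 = 11
  a_9 = 1·11 + 1·4 + -1·9 = 6
  a_10 = 1·6 + 1·11 + -1·4 = 13
  a_11 = 1·13 + 1·6 + -1·11 = 8
  a_12 = 1·8 + 1·13 + -1·6 = 15

1,1,-1 ; 15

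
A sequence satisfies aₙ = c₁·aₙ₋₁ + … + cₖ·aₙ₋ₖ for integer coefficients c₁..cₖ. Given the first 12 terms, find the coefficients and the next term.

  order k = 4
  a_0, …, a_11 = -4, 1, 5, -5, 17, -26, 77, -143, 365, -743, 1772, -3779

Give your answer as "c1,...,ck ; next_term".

-1,3,1,1 ; 8717

  a_4 = -1·-5 + 3·5 + 1·1 + 1·-4 = 17
  a_5 = -1·17 + 3·-5 + 1·5 + 1·1 = -26
  a_6 = -1·-26 + 3·17 + 1·-5 + 1·5 = 77
  a_7 = -1·77 + 3·-26 + 1·17 + 1·-5 = -143
  a_8 = -1·-143 + 3·77 + 1·-26 + 1·17 = 365
  a_9 = -1·365 + 3·-143 + 1·77 + 1·-26 = -743
  a_10 = -1·-743 + 3·365 + 1·-143 + 1·77 = 1772
  a_11 = -1·1772 + 3·-743 + 1·365 + 1·-143 = -3779
  a_12 = -1·-3779 + 3·1772 + 1·-743 + 1·365 = 8717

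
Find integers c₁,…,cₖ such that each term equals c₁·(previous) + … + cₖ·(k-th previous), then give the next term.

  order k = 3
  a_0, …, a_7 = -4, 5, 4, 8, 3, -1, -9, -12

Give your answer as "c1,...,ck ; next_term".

  a_3 = 1·4 + 0·5 + -1·-4 = 8
  a_4 = 1·8 + 0·4 + -1·5 = 3
  a_5 = 1·3 + 0·8 + -1·4 = -1
  a_6 = 1·-1 + 0·3 + -1·8 = -9
  a_7 = 1·-9 + 0·-1 + -1·3 = -12
  a_8 = 1·-12 + 0·-9 + -1·-1 = -11

1,0,-1 ; -11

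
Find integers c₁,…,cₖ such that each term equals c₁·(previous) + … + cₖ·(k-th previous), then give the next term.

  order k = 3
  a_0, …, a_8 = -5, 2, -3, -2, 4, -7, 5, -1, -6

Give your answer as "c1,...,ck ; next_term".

  a_3 = -1·-3 + 0·2 + 1·-5 = -2
  a_4 = -1·-2 + 0·-3 + 1·2 = 4
  a_5 = -1·4 + 0·-2 + 1·-3 = -7
  a_6 = -1·-7 + 0·4 + 1·-2 = 5
  a_7 = -1·5 + 0·-7 + 1·4 = -1
  a_8 = -1·-1 + 0·5 + 1·-7 = -6
  a_9 = -1·-6 + 0·-1 + 1·5 = 11

-1,0,1 ; 11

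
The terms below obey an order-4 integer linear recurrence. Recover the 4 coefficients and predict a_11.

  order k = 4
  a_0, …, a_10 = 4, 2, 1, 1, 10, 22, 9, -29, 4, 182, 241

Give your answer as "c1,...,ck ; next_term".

2,-4,4,1 ; -259

  a_4 = 2·1 + -4·1 + 4·2 + 1·4 = 10
  a_5 = 2·10 + -4·1 + 4·1 + 1·2 = 22
  a_6 = 2·22 + -4·10 + 4·1 + 1·1 = 9
  a_7 = 2·9 + -4·22 + 4·10 + 1·1 = -29
  a_8 = 2·-29 + -4·9 + 4·22 + 1·10 = 4
  a_9 = 2·4 + -4·-29 + 4·9 + 1·22 = 182
  a_10 = 2·182 + -4·4 + 4·-29 + 1·9 = 241
  a_11 = 2·241 + -4·182 + 4·4 + 1·-29 = -259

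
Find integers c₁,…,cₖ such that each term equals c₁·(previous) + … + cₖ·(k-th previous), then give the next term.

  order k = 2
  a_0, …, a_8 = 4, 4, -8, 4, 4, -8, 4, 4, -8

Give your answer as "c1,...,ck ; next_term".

  a_2 = -1·4 + -1·4 = -8
  a_3 = -1·-8 + -1·4 = 4
  a_4 = -1·4 + -1·-8 = 4
  a_5 = -1·4 + -1·4 = -8
  a_6 = -1·-8 + -1·4 = 4
  a_7 = -1·4 + -1·-8 = 4
  a_8 = -1·4 + -1·4 = -8
  a_9 = -1·-8 + -1·4 = 4

-1,-1 ; 4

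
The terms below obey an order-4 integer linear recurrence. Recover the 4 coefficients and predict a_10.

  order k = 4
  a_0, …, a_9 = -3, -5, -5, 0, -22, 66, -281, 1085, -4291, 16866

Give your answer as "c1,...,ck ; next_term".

-3,4,1,-1 ; -66396

  a_4 = -3·0 + 4·-5 + 1·-5 + -1·-3 = -22
  a_5 = -3·-22 + 4·0 + 1·-5 + -1·-5 = 66
  a_6 = -3·66 + 4·-22 + 1·0 + -1·-5 = -281
  a_7 = -3·-281 + 4·66 + 1·-22 + -1·0 = 1085
  a_8 = -3·1085 + 4·-281 + 1·66 + -1·-22 = -4291
  a_9 = -3·-4291 + 4·1085 + 1·-281 + -1·66 = 16866
  a_10 = -3·16866 + 4·-4291 + 1·1085 + -1·-281 = -66396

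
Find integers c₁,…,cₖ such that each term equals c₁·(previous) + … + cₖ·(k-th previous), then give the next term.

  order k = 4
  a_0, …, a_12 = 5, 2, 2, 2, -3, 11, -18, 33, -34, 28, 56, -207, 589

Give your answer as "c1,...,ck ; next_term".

-1,3,4,-3 ; -1070

  a_4 = -1·2 + 3·2 + 4·2 + -3·5 = -3
  a_5 = -1·-3 + 3·2 + 4·2 + -3·2 = 11
  a_6 = -1·11 + 3·-3 + 4·2 + -3·2 = -18
  a_7 = -1·-18 + 3·11 + 4·-3 + -3·2 = 33
  a_8 = -1·33 + 3·-18 + 4·11 + -3·-3 = -34
  a_9 = -1·-34 + 3·33 + 4·-18 + -3·11 = 28
  a_10 = -1·28 + 3·-34 + 4·33 + -3·-18 = 56
  a_11 = -1·56 + 3·28 + 4·-34 + -3·33 = -207
  a_12 = -1·-207 + 3·56 + 4·28 + -3·-34 = 589
  a_13 = -1·589 + 3·-207 + 4·56 + -3·28 = -1070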